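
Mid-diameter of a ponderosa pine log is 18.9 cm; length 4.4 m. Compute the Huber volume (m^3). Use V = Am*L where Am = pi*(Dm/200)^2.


Huber: V = Am * L,  Am = pi*(Dm/200)^2
Am = pi*(18.9/200)^2 = 0.028055 m^2
V = 0.028055*4.4 = 0.1234 m^3

0.1234


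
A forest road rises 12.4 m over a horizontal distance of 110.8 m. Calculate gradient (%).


Formula: Gradient = rise / run * 100
Gradient = 12.4 / 110.8 * 100 = 11.2%

11.2


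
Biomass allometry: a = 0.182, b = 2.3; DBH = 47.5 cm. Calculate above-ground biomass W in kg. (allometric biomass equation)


Formula: W = a * DBH^b  (allometric power law)
DBH^b = 47.5^2.3 = 7184.4794
W = 0.182 * 7184.4794 = 1307.6 kg

1307.6


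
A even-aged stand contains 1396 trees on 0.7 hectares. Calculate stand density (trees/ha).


Formula: Stand Density = N_trees / Area_ha
Density = 1396 trees / 0.7 ha
Density = 1994 trees/ha

1994


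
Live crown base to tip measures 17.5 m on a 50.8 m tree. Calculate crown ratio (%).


Formula: Crown Ratio = (Crown Length / Total Height) * 100
CR = (17.5 m / 50.8 m) * 100
CR = 0.3445 * 100 = 34.4%

34.4


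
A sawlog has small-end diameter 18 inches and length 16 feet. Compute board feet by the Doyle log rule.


Doyle: BF = (D - 4)^2 * L / 16
Adjusted diameter = 18 - 4 = 14 in
(D-4)^2 = 14^2 = 196
BF = 196 * 16 / 16 = 196 BF

196


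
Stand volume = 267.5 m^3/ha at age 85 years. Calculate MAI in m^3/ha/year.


Formula: MAI = Total Volume / Stand Age
MAI = 267.5 m^3/ha / 85 years
MAI = 3.15 m^3/ha/year

3.15


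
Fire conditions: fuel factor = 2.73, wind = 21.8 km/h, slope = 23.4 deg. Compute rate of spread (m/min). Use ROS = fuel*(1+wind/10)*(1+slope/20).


Formula: ROS = fuel * (1 + wind/10) * (1 + slope/20)
Wind factor = 1 + 21.8/10 = 3.18
Slope factor = 1 + 23.4/20 = 2.17
ROS = 2.73 * 3.18 * 2.17 = 18.84 m/min

18.84


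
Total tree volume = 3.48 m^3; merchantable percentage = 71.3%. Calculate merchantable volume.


Formula: MV = V_total * (merchantable_pct / 100)
Merchantable fraction = 71.3% / 100 = 0.713
MV = 3.48 m^3 * 0.713 = 2.481 m^3

2.481


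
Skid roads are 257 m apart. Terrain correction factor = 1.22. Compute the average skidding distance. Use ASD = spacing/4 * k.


Formula: ASD = (spacing / 4) * correction
Uncorrected distance = spacing / 4 = 257 / 4 = 64.25 m
ASD = 64.25 * 1.22 = 78 m

78


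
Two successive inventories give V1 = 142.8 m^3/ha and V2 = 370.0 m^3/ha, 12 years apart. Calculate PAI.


Formula: PAI = (V_T2 - V_T1) / (T2 - T1)
Volume increment = 370.0 - 142.8 = 227.2 m^3/ha
PAI = 227.2 / 12 = 18.93 m^3/ha/year

18.93


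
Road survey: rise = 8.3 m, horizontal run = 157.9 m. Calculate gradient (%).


Formula: Gradient = rise / run * 100
Gradient = 8.3 / 157.9 * 100 = 5.3%

5.3


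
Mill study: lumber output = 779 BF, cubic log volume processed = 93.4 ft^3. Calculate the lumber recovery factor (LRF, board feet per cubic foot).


Formula: LRF = Lumber Output (BF) / Log Input (ft^3)
LRF = 779 BF / 93.4 ft^3
LRF = 8.34 BF/ft^3

8.34


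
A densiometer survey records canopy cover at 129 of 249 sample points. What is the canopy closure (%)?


Formula: Canopy closure = covered points / total points * 100
Closure = 129 / 249 * 100
Closure = 0.5181 * 100 = 51.8%

51.8


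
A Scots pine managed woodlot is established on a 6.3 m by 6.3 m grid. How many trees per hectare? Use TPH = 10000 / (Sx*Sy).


Formula: TPH = 10000 m^2/ha / (spacing_x * spacing_y)
Area per tree = 6.3 m * 6.3 m = 39.69 m^2
TPH = 10000 / 39.69 = 252 trees/ha

252


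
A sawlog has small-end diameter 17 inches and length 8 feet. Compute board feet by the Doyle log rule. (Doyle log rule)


Doyle: BF = (D - 4)^2 * L / 16
Adjusted diameter = 17 - 4 = 13 in
(D-4)^2 = 13^2 = 169
BF = 169 * 8 / 16 = 85 BF

85


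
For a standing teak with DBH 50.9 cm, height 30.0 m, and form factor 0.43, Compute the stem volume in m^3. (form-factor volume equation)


Formula: V = pi * (DBH/200)^2 * H * ff
Radius = DBH/200 = 50.9/200 = 0.2545 m
Radius^2 = 0.2545^2 = 0.06477025 m^2
V = pi * 0.06477025 * 30.0 * 0.43
V = 2.625 m^3

2.625


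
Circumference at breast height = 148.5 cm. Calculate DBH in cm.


Formula: DBH = C / pi
DBH = 148.5 / pi
pi = 3.14159...
DBH = 47.3 cm

47.3


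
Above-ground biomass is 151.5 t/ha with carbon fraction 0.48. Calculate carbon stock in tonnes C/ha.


Formula: Carbon Stock = Biomass * Carbon Fraction
C = 151.5 t/ha * 0.48
C = 72.7 t C/ha

72.7


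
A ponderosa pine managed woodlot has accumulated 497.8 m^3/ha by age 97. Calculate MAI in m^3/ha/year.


Formula: MAI = Total Volume / Stand Age
MAI = 497.8 m^3/ha / 97 years
MAI = 5.13 m^3/ha/year

5.13


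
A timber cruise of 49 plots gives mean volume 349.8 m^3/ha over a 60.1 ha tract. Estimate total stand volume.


Formula: Total Volume = Mean Volume per ha * Total Area
Total Volume = 349.8 m^3/ha * 60.1 ha
Total Volume = 21023 m^3

21023


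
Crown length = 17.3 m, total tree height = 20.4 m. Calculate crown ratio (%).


Formula: Crown Ratio = (Crown Length / Total Height) * 100
CR = (17.3 m / 20.4 m) * 100
CR = 0.848 * 100 = 84.8%

84.8


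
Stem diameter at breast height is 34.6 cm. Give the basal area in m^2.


Formula: BA = pi * (DBH/2)^2 / 10000  (cm^2 to m^2)
Radius = DBH/2 = 34.6/2 = 17.3 cm
BA = pi * 17.3^2 / 10000
   = 940.2473 cm^2 / 10000
   = 0.094 m^2

0.094


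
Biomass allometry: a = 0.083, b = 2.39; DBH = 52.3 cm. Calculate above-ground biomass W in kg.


Formula: W = a * DBH^b  (allometric power law)
DBH^b = 52.3^2.39 = 12800.2672
W = 0.083 * 12800.2672 = 1062.4 kg

1062.4


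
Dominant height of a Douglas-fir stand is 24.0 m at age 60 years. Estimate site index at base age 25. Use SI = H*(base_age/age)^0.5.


Formula: SI = H_dom * (base_age / age)^0.5
Age ratio = 25 / 60 = 0.41667
sqrt(age_ratio) = 0.6455
SI = 24.0 * 0.6455 = 15.5 m

15.5


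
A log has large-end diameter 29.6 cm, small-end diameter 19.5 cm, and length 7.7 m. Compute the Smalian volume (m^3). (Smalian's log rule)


Smalian: V = (A1 + A2)/2 * L,  A = pi*(D/200)^2
A1 = pi*(29.6/200)^2 = 0.068813 m^2
A2 = pi*(19.5/200)^2 = 0.029865 m^2
V = (0.068813+0.029865)/2*7.7 = 0.3799 m^3

0.3799


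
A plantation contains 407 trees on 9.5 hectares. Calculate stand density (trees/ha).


Formula: Stand Density = N_trees / Area_ha
Density = 407 trees / 9.5 ha
Density = 43 trees/ha

43


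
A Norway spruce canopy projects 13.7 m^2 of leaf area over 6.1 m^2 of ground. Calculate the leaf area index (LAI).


Formula: LAI = total leaf area / ground area  (dimensionless)
LAI = 13.7 m^2 / 6.1 m^2
LAI = 2.25

2.25


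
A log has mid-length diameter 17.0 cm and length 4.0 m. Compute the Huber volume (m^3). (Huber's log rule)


Huber: V = Am * L,  Am = pi*(Dm/200)^2
Am = pi*(17.0/200)^2 = 0.022698 m^2
V = 0.022698*4.0 = 0.0908 m^3

0.0908


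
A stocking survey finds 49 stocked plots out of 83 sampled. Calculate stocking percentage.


Formula: Stocking % = stocked plots / total plots * 100
Stocking = 49 / 83 * 100
Stocking = 0.5904 * 100 = 59.0%

59.0


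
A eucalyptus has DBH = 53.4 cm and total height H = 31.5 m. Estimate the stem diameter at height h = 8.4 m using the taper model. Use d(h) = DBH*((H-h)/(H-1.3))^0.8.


Taper: d(h) = DBH * ((H - h) / (H - 1.3))^0.8
Numerator = H - h = 31.5 - 8.4 = 23.1 m
Denominator = H - 1.3 = 31.5 - 1.3 = 30.2 m
Ratio = 23.1 / 30.2 = 0.7649
d = 53.4 * 0.7649^0.8 = 43.1 cm

43.1


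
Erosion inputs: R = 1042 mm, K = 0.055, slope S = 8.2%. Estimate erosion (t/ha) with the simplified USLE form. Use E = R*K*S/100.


Formula: E = R * K * S / 100  (simplified USLE)
R * K = 1042 * 0.055 = 57.31
E = 57.31 * 8.2 / 100 = 4.7 t/ha

4.7


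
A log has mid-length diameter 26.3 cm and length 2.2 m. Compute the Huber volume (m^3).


Huber: V = Am * L,  Am = pi*(Dm/200)^2
Am = pi*(26.3/200)^2 = 0.054325 m^2
V = 0.054325*2.2 = 0.1195 m^3

0.1195


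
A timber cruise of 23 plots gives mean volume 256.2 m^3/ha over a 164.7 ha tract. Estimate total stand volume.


Formula: Total Volume = Mean Volume per ha * Total Area
Total Volume = 256.2 m^3/ha * 164.7 ha
Total Volume = 42196 m^3

42196


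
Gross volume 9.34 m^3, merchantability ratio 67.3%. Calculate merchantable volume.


Formula: MV = V_total * (merchantable_pct / 100)
Merchantable fraction = 67.3% / 100 = 0.673
MV = 9.34 m^3 * 0.673 = 6.286 m^3

6.286


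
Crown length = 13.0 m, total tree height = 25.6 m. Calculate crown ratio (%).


Formula: Crown Ratio = (Crown Length / Total Height) * 100
CR = (13.0 m / 25.6 m) * 100
CR = 0.5078 * 100 = 50.8%

50.8


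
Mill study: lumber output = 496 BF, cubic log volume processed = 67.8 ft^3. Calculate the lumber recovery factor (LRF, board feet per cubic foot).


Formula: LRF = Lumber Output (BF) / Log Input (ft^3)
LRF = 496 BF / 67.8 ft^3
LRF = 7.32 BF/ft^3

7.32


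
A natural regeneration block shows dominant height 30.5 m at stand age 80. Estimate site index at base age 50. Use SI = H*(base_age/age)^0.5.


Formula: SI = H_dom * (base_age / age)^0.5
Age ratio = 50 / 80 = 0.625
sqrt(age_ratio) = 0.79057
SI = 30.5 * 0.79057 = 24.1 m

24.1


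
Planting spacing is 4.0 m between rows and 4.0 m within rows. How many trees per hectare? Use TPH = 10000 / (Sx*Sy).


Formula: TPH = 10000 m^2/ha / (spacing_x * spacing_y)
Area per tree = 4.0 m * 4.0 m = 16.0 m^2
TPH = 10000 / 16.0 = 625 trees/ha

625


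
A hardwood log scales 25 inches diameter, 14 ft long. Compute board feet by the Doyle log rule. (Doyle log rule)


Doyle: BF = (D - 4)^2 * L / 16
Adjusted diameter = 25 - 4 = 21 in
(D-4)^2 = 21^2 = 441
BF = 441 * 14 / 16 = 386 BF

386


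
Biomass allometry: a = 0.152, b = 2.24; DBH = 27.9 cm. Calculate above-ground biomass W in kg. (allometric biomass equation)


Formula: W = a * DBH^b  (allometric power law)
DBH^b = 27.9^2.24 = 1730.4275
W = 0.152 * 1730.4275 = 263.0 kg

263.0


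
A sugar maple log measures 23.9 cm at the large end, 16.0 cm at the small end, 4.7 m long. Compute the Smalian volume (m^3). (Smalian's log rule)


Smalian: V = (A1 + A2)/2 * L,  A = pi*(D/200)^2
A1 = pi*(23.9/200)^2 = 0.044863 m^2
A2 = pi*(16.0/200)^2 = 0.020106 m^2
V = (0.044863+0.020106)/2*4.7 = 0.1527 m^3

0.1527


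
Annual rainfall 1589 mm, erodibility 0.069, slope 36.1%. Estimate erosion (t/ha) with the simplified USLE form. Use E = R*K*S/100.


Formula: E = R * K * S / 100  (simplified USLE)
R * K = 1589 * 0.069 = 109.641
E = 109.641 * 36.1 / 100 = 39.58 t/ha

39.58


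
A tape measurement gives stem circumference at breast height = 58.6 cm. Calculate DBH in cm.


Formula: DBH = C / pi
DBH = 58.6 / pi
pi = 3.14159...
DBH = 18.7 cm

18.7


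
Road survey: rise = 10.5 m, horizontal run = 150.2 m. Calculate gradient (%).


Formula: Gradient = rise / run * 100
Gradient = 10.5 / 150.2 * 100 = 7.0%

7.0


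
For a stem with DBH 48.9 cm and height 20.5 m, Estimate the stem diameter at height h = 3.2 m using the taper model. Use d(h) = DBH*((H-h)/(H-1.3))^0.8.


Taper: d(h) = DBH * ((H - h) / (H - 1.3))^0.8
Numerator = H - h = 20.5 - 3.2 = 17.3 m
Denominator = H - 1.3 = 20.5 - 1.3 = 19.2 m
Ratio = 17.3 / 19.2 = 0.90104
d = 48.9 * 0.90104^0.8 = 45.0 cm

45.0


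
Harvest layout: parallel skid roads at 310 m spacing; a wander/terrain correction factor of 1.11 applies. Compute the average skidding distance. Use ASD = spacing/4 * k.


Formula: ASD = (spacing / 4) * correction
Uncorrected distance = spacing / 4 = 310 / 4 = 77.5 m
ASD = 77.5 * 1.11 = 86 m

86


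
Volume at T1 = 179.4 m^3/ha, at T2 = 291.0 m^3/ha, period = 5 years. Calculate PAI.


Formula: PAI = (V_T2 - V_T1) / (T2 - T1)
Volume increment = 291.0 - 179.4 = 111.6 m^3/ha
PAI = 111.6 / 5 = 22.32 m^3/ha/year

22.32


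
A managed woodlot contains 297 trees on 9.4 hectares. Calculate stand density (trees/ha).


Formula: Stand Density = N_trees / Area_ha
Density = 297 trees / 9.4 ha
Density = 32 trees/ha

32


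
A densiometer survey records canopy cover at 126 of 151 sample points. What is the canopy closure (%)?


Formula: Canopy closure = covered points / total points * 100
Closure = 126 / 151 * 100
Closure = 0.8344 * 100 = 83.4%

83.4


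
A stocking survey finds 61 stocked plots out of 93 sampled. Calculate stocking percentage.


Formula: Stocking % = stocked plots / total plots * 100
Stocking = 61 / 93 * 100
Stocking = 0.6559 * 100 = 65.6%

65.6


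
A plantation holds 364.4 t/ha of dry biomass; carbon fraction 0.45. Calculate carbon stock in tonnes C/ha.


Formula: Carbon Stock = Biomass * Carbon Fraction
C = 364.4 t/ha * 0.45
C = 164.0 t C/ha

164.0


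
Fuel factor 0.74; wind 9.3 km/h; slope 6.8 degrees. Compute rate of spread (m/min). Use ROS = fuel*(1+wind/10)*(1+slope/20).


Formula: ROS = fuel * (1 + wind/10) * (1 + slope/20)
Wind factor = 1 + 9.3/10 = 1.93
Slope factor = 1 + 6.8/20 = 1.34
ROS = 0.74 * 1.93 * 1.34 = 1.91 m/min

1.91


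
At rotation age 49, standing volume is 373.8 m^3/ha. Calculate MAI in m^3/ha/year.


Formula: MAI = Total Volume / Stand Age
MAI = 373.8 m^3/ha / 49 years
MAI = 7.63 m^3/ha/year

7.63


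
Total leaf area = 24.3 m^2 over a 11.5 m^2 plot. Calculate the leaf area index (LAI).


Formula: LAI = total leaf area / ground area  (dimensionless)
LAI = 24.3 m^2 / 11.5 m^2
LAI = 2.11

2.11


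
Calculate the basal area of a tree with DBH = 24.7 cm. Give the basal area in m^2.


Formula: BA = pi * (DBH/2)^2 / 10000  (cm^2 to m^2)
Radius = DBH/2 = 24.7/2 = 12.35 cm
BA = pi * 12.35^2 / 10000
   = 479.1636 cm^2 / 10000
   = 0.0479 m^2

0.0479


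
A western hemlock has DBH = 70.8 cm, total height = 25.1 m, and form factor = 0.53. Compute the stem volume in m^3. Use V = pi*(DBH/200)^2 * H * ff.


Formula: V = pi * (DBH/200)^2 * H * ff
Radius = DBH/200 = 70.8/200 = 0.354 m
Radius^2 = 0.354^2 = 0.125316 m^2
V = pi * 0.125316 * 25.1 * 0.53
V = 5.237 m^3

5.237


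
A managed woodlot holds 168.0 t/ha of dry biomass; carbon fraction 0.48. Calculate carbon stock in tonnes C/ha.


Formula: Carbon Stock = Biomass * Carbon Fraction
C = 168.0 t/ha * 0.48
C = 80.6 t C/ha

80.6


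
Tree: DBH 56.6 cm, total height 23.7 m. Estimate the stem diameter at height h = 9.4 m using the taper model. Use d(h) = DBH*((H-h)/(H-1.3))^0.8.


Taper: d(h) = DBH * ((H - h) / (H - 1.3))^0.8
Numerator = H - h = 23.7 - 9.4 = 14.3 m
Denominator = H - 1.3 = 23.7 - 1.3 = 22.4 m
Ratio = 14.3 / 22.4 = 0.63839
d = 56.6 * 0.63839^0.8 = 39.5 cm

39.5


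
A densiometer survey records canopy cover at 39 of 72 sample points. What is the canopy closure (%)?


Formula: Canopy closure = covered points / total points * 100
Closure = 39 / 72 * 100
Closure = 0.5417 * 100 = 54.2%

54.2


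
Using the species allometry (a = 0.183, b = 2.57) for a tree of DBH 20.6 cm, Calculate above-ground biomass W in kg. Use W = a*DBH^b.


Formula: W = a * DBH^b  (allometric power law)
DBH^b = 20.6^2.57 = 2380.3387
W = 0.183 * 2380.3387 = 435.6 kg

435.6


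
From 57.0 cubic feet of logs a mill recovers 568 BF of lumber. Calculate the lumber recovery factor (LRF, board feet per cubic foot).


Formula: LRF = Lumber Output (BF) / Log Input (ft^3)
LRF = 568 BF / 57.0 ft^3
LRF = 9.96 BF/ft^3

9.96


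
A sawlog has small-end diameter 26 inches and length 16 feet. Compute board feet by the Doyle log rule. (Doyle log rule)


Doyle: BF = (D - 4)^2 * L / 16
Adjusted diameter = 26 - 4 = 22 in
(D-4)^2 = 22^2 = 484
BF = 484 * 16 / 16 = 484 BF

484


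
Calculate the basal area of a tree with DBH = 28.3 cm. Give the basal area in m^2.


Formula: BA = pi * (DBH/2)^2 / 10000  (cm^2 to m^2)
Radius = DBH/2 = 28.3/2 = 14.15 cm
BA = pi * 14.15^2 / 10000
   = 629.0175 cm^2 / 10000
   = 0.0629 m^2

0.0629


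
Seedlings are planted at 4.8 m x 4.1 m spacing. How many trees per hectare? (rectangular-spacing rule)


Formula: TPH = 10000 m^2/ha / (spacing_x * spacing_y)
Area per tree = 4.8 m * 4.1 m = 19.68 m^2
TPH = 10000 / 19.68 = 508 trees/ha

508


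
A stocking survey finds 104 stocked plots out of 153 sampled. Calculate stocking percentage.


Formula: Stocking % = stocked plots / total plots * 100
Stocking = 104 / 153 * 100
Stocking = 0.6797 * 100 = 68.0%

68.0


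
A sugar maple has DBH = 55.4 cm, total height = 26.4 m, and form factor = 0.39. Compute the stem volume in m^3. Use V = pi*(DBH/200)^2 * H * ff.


Formula: V = pi * (DBH/200)^2 * H * ff
Radius = DBH/200 = 55.4/200 = 0.277 m
Radius^2 = 0.277^2 = 0.076729 m^2
V = pi * 0.076729 * 26.4 * 0.39
V = 2.482 m^3

2.482


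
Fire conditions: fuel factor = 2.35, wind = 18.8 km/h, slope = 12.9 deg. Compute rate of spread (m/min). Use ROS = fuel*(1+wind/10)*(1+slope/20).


Formula: ROS = fuel * (1 + wind/10) * (1 + slope/20)
Wind factor = 1 + 18.8/10 = 2.88
Slope factor = 1 + 12.9/20 = 1.645
ROS = 2.35 * 2.88 * 1.645 = 11.13 m/min

11.13


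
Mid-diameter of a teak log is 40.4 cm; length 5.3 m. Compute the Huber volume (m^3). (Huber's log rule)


Huber: V = Am * L,  Am = pi*(Dm/200)^2
Am = pi*(40.4/200)^2 = 0.12819 m^2
V = 0.12819*5.3 = 0.6794 m^3

0.6794


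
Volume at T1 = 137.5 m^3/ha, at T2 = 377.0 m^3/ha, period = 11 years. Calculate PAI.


Formula: PAI = (V_T2 - V_T1) / (T2 - T1)
Volume increment = 377.0 - 137.5 = 239.5 m^3/ha
PAI = 239.5 / 11 = 21.77 m^3/ha/year

21.77


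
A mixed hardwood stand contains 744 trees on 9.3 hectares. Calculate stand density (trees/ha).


Formula: Stand Density = N_trees / Area_ha
Density = 744 trees / 9.3 ha
Density = 80 trees/ha

80


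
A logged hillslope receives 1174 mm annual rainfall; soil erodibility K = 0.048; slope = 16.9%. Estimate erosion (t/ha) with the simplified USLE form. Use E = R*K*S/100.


Formula: E = R * K * S / 100  (simplified USLE)
R * K = 1174 * 0.048 = 56.352
E = 56.352 * 16.9 / 100 = 9.52 t/ha

9.52


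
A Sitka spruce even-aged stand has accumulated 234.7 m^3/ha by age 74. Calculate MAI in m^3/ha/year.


Formula: MAI = Total Volume / Stand Age
MAI = 234.7 m^3/ha / 74 years
MAI = 3.17 m^3/ha/year

3.17


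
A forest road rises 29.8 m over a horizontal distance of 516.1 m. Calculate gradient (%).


Formula: Gradient = rise / run * 100
Gradient = 29.8 / 516.1 * 100 = 5.8%

5.8


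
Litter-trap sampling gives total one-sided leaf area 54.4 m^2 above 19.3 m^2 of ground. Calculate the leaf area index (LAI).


Formula: LAI = total leaf area / ground area  (dimensionless)
LAI = 54.4 m^2 / 19.3 m^2
LAI = 2.82

2.82


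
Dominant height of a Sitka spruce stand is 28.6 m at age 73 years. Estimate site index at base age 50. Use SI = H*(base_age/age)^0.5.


Formula: SI = H_dom * (base_age / age)^0.5
Age ratio = 50 / 73 = 0.68493
sqrt(age_ratio) = 0.82761
SI = 28.6 * 0.82761 = 23.7 m

23.7


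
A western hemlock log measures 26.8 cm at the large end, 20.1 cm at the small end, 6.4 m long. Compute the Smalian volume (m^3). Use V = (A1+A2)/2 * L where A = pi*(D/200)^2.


Smalian: V = (A1 + A2)/2 * L,  A = pi*(D/200)^2
A1 = pi*(26.8/200)^2 = 0.05641 m^2
A2 = pi*(20.1/200)^2 = 0.031731 m^2
V = (0.05641+0.031731)/2*6.4 = 0.2821 m^3

0.2821


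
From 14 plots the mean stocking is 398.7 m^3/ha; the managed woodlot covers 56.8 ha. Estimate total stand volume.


Formula: Total Volume = Mean Volume per ha * Total Area
Total Volume = 398.7 m^3/ha * 56.8 ha
Total Volume = 22646 m^3

22646


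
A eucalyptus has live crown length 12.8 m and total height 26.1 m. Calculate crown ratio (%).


Formula: Crown Ratio = (Crown Length / Total Height) * 100
CR = (12.8 m / 26.1 m) * 100
CR = 0.4904 * 100 = 49.0%

49.0


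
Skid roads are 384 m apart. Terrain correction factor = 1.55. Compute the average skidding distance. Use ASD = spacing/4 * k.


Formula: ASD = (spacing / 4) * correction
Uncorrected distance = spacing / 4 = 384 / 4 = 96 m
ASD = 96 * 1.55 = 149 m

149


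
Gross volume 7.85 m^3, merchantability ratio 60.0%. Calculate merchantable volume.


Formula: MV = V_total * (merchantable_pct / 100)
Merchantable fraction = 60.0% / 100 = 0.6
MV = 7.85 m^3 * 0.6 = 4.71 m^3

4.71


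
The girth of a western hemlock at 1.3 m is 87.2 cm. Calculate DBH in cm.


Formula: DBH = C / pi
DBH = 87.2 / pi
pi = 3.14159...
DBH = 27.8 cm

27.8


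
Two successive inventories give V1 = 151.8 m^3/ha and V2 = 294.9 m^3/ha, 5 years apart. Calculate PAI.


Formula: PAI = (V_T2 - V_T1) / (T2 - T1)
Volume increment = 294.9 - 151.8 = 143.1 m^3/ha
PAI = 143.1 / 5 = 28.62 m^3/ha/year

28.62


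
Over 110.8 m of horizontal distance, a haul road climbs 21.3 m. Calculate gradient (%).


Formula: Gradient = rise / run * 100
Gradient = 21.3 / 110.8 * 100 = 19.2%

19.2


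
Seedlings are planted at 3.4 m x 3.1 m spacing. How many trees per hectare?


Formula: TPH = 10000 m^2/ha / (spacing_x * spacing_y)
Area per tree = 3.4 m * 3.1 m = 10.54 m^2
TPH = 10000 / 10.54 = 949 trees/ha

949


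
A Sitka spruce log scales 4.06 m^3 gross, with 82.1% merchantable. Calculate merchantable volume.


Formula: MV = V_total * (merchantable_pct / 100)
Merchantable fraction = 82.1% / 100 = 0.821
MV = 4.06 m^3 * 0.821 = 3.333 m^3

3.333


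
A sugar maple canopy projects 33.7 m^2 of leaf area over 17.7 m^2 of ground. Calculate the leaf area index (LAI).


Formula: LAI = total leaf area / ground area  (dimensionless)
LAI = 33.7 m^2 / 17.7 m^2
LAI = 1.9

1.9


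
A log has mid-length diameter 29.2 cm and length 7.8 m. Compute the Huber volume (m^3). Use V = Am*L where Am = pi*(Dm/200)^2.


Huber: V = Am * L,  Am = pi*(Dm/200)^2
Am = pi*(29.2/200)^2 = 0.066966 m^2
V = 0.066966*7.8 = 0.5223 m^3

0.5223


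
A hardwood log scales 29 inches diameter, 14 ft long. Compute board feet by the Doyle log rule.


Doyle: BF = (D - 4)^2 * L / 16
Adjusted diameter = 29 - 4 = 25 in
(D-4)^2 = 25^2 = 625
BF = 625 * 14 / 16 = 547 BF

547


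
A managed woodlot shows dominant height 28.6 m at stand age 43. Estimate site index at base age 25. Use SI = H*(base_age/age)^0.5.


Formula: SI = H_dom * (base_age / age)^0.5
Age ratio = 25 / 43 = 0.5814
sqrt(age_ratio) = 0.76249
SI = 28.6 * 0.76249 = 21.8 m

21.8


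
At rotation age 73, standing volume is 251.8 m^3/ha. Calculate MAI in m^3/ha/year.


Formula: MAI = Total Volume / Stand Age
MAI = 251.8 m^3/ha / 73 years
MAI = 3.45 m^3/ha/year

3.45


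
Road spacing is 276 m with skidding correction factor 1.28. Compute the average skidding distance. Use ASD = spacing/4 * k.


Formula: ASD = (spacing / 4) * correction
Uncorrected distance = spacing / 4 = 276 / 4 = 69 m
ASD = 69 * 1.28 = 88 m

88


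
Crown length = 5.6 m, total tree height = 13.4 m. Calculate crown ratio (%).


Formula: Crown Ratio = (Crown Length / Total Height) * 100
CR = (5.6 m / 13.4 m) * 100
CR = 0.4179 * 100 = 41.8%

41.8


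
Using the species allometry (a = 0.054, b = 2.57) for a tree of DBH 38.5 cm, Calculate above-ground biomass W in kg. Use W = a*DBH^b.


Formula: W = a * DBH^b  (allometric power law)
DBH^b = 38.5^2.57 = 11875.0125
W = 0.054 * 11875.0125 = 641.3 kg

641.3


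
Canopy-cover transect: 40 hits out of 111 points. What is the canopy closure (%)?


Formula: Canopy closure = covered points / total points * 100
Closure = 40 / 111 * 100
Closure = 0.3604 * 100 = 36.0%

36.0


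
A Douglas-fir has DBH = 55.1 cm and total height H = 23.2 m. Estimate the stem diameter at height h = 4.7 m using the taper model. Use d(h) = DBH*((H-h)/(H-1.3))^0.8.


Taper: d(h) = DBH * ((H - h) / (H - 1.3))^0.8
Numerator = H - h = 23.2 - 4.7 = 18.5 m
Denominator = H - 1.3 = 23.2 - 1.3 = 21.9 m
Ratio = 18.5 / 21.9 = 0.84475
d = 55.1 * 0.84475^0.8 = 48.1 cm

48.1


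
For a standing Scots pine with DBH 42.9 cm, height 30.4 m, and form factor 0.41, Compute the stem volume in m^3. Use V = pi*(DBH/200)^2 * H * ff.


Formula: V = pi * (DBH/200)^2 * H * ff
Radius = DBH/200 = 42.9/200 = 0.2145 m
Radius^2 = 0.2145^2 = 0.04601025 m^2
V = pi * 0.04601025 * 30.4 * 0.41
V = 1.802 m^3

1.802


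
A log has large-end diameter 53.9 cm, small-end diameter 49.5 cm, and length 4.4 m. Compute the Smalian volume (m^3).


Smalian: V = (A1 + A2)/2 * L,  A = pi*(D/200)^2
A1 = pi*(53.9/200)^2 = 0.228175 m^2
A2 = pi*(49.5/200)^2 = 0.192442 m^2
V = (0.228175+0.192442)/2*4.4 = 0.9254 m^3

0.9254


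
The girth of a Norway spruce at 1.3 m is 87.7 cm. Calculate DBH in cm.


Formula: DBH = C / pi
DBH = 87.7 / pi
pi = 3.14159...
DBH = 27.9 cm

27.9


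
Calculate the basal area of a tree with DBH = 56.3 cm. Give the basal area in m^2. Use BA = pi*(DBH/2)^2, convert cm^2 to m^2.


Formula: BA = pi * (DBH/2)^2 / 10000  (cm^2 to m^2)
Radius = DBH/2 = 56.3/2 = 28.15 cm
BA = pi * 28.15^2 / 10000
   = 2489.4687 cm^2 / 10000
   = 0.2489 m^2

0.2489


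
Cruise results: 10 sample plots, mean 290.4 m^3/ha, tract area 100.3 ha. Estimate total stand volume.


Formula: Total Volume = Mean Volume per ha * Total Area
Total Volume = 290.4 m^3/ha * 100.3 ha
Total Volume = 29127 m^3

29127


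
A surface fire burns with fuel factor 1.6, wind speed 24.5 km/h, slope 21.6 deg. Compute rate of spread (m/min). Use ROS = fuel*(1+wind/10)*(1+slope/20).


Formula: ROS = fuel * (1 + wind/10) * (1 + slope/20)
Wind factor = 1 + 24.5/10 = 3.45
Slope factor = 1 + 21.6/20 = 2.08
ROS = 1.6 * 3.45 * 2.08 = 11.48 m/min

11.48


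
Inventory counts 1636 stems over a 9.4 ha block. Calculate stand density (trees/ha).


Formula: Stand Density = N_trees / Area_ha
Density = 1636 trees / 9.4 ha
Density = 174 trees/ha

174


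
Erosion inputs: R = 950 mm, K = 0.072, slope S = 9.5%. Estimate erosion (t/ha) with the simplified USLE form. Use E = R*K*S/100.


Formula: E = R * K * S / 100  (simplified USLE)
R * K = 950 * 0.072 = 68.4
E = 68.4 * 9.5 / 100 = 6.5 t/ha

6.5


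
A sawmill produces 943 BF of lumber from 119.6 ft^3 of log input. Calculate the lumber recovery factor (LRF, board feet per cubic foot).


Formula: LRF = Lumber Output (BF) / Log Input (ft^3)
LRF = 943 BF / 119.6 ft^3
LRF = 7.88 BF/ft^3

7.88


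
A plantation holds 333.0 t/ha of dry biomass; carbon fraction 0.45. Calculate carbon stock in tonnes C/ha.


Formula: Carbon Stock = Biomass * Carbon Fraction
C = 333.0 t/ha * 0.45
C = 149.9 t C/ha

149.9


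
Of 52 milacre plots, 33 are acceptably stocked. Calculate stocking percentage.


Formula: Stocking % = stocked plots / total plots * 100
Stocking = 33 / 52 * 100
Stocking = 0.6346 * 100 = 63.5%

63.5


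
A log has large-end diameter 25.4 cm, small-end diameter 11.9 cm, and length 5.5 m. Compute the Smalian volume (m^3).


Smalian: V = (A1 + A2)/2 * L,  A = pi*(D/200)^2
A1 = pi*(25.4/200)^2 = 0.050671 m^2
A2 = pi*(11.9/200)^2 = 0.011122 m^2
V = (0.050671+0.011122)/2*5.5 = 0.1699 m^3

0.1699


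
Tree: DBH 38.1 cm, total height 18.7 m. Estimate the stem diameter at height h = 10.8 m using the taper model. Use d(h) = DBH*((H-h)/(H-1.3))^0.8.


Taper: d(h) = DBH * ((H - h) / (H - 1.3))^0.8
Numerator = H - h = 18.7 - 10.8 = 7.9 m
Denominator = H - 1.3 = 18.7 - 1.3 = 17.4 m
Ratio = 7.9 / 17.4 = 0.45402
d = 38.1 * 0.45402^0.8 = 20.3 cm

20.3


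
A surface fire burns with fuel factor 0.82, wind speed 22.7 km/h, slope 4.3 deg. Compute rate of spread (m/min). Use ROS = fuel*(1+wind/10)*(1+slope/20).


Formula: ROS = fuel * (1 + wind/10) * (1 + slope/20)
Wind factor = 1 + 22.7/10 = 3.27
Slope factor = 1 + 4.3/20 = 1.215
ROS = 0.82 * 3.27 * 1.215 = 3.26 m/min

3.26


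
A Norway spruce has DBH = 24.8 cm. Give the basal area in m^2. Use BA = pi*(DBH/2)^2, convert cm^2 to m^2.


Formula: BA = pi * (DBH/2)^2 / 10000  (cm^2 to m^2)
Radius = DBH/2 = 24.8/2 = 12.4 cm
BA = pi * 12.4^2 / 10000
   = 483.0513 cm^2 / 10000
   = 0.0483 m^2

0.0483


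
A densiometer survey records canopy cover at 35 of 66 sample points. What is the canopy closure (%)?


Formula: Canopy closure = covered points / total points * 100
Closure = 35 / 66 * 100
Closure = 0.5303 * 100 = 53.0%

53.0


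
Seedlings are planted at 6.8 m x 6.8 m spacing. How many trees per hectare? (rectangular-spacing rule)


Formula: TPH = 10000 m^2/ha / (spacing_x * spacing_y)
Area per tree = 6.8 m * 6.8 m = 46.24 m^2
TPH = 10000 / 46.24 = 216 trees/ha

216


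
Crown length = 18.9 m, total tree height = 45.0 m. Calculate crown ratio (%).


Formula: Crown Ratio = (Crown Length / Total Height) * 100
CR = (18.9 m / 45.0 m) * 100
CR = 0.42 * 100 = 42.0%

42.0


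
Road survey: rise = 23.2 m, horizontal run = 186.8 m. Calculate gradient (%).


Formula: Gradient = rise / run * 100
Gradient = 23.2 / 186.8 * 100 = 12.4%

12.4


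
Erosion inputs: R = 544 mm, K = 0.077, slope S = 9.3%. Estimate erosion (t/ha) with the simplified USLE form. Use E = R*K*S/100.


Formula: E = R * K * S / 100  (simplified USLE)
R * K = 544 * 0.077 = 41.888
E = 41.888 * 9.3 / 100 = 3.9 t/ha

3.9


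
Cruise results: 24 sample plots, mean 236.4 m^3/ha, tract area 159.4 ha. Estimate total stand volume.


Formula: Total Volume = Mean Volume per ha * Total Area
Total Volume = 236.4 m^3/ha * 159.4 ha
Total Volume = 37682 m^3

37682


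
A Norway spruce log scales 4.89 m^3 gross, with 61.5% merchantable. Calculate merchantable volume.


Formula: MV = V_total * (merchantable_pct / 100)
Merchantable fraction = 61.5% / 100 = 0.615
MV = 4.89 m^3 * 0.615 = 3.007 m^3

3.007


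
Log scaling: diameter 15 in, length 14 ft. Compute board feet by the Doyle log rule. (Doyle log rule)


Doyle: BF = (D - 4)^2 * L / 16
Adjusted diameter = 15 - 4 = 11 in
(D-4)^2 = 11^2 = 121
BF = 121 * 14 / 16 = 106 BF

106


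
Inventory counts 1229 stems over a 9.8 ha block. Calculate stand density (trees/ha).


Formula: Stand Density = N_trees / Area_ha
Density = 1229 trees / 9.8 ha
Density = 125 trees/ha

125


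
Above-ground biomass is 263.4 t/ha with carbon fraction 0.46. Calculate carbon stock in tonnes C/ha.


Formula: Carbon Stock = Biomass * Carbon Fraction
C = 263.4 t/ha * 0.46
C = 121.2 t C/ha

121.2


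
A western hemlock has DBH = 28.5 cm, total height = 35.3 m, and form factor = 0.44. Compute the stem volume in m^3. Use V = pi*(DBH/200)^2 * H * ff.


Formula: V = pi * (DBH/200)^2 * H * ff
Radius = DBH/200 = 28.5/200 = 0.1425 m
Radius^2 = 0.1425^2 = 0.02030625 m^2
V = pi * 0.02030625 * 35.3 * 0.44
V = 0.991 m^3

0.991


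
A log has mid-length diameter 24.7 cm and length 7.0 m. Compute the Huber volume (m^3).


Huber: V = Am * L,  Am = pi*(Dm/200)^2
Am = pi*(24.7/200)^2 = 0.047916 m^2
V = 0.047916*7.0 = 0.3354 m^3

0.3354


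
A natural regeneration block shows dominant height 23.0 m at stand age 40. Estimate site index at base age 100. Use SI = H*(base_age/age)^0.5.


Formula: SI = H_dom * (base_age / age)^0.5
Age ratio = 100 / 40 = 2.5
sqrt(age_ratio) = 1.58114
SI = 23.0 * 1.58114 = 36.4 m

36.4


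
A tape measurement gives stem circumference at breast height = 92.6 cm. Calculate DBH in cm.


Formula: DBH = C / pi
DBH = 92.6 / pi
pi = 3.14159...
DBH = 29.5 cm

29.5


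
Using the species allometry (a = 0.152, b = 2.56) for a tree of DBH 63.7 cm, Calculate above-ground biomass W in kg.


Formula: W = a * DBH^b  (allometric power law)
DBH^b = 63.7^2.56 = 41552.4798
W = 0.152 * 41552.4798 = 6316.0 kg

6316.0


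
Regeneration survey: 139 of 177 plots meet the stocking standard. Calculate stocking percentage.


Formula: Stocking % = stocked plots / total plots * 100
Stocking = 139 / 177 * 100
Stocking = 0.7853 * 100 = 78.5%

78.5


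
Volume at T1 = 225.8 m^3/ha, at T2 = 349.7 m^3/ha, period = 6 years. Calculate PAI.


Formula: PAI = (V_T2 - V_T1) / (T2 - T1)
Volume increment = 349.7 - 225.8 = 123.9 m^3/ha
PAI = 123.9 / 6 = 20.65 m^3/ha/year

20.65


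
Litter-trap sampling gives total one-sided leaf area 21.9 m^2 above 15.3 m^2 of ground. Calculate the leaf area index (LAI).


Formula: LAI = total leaf area / ground area  (dimensionless)
LAI = 21.9 m^2 / 15.3 m^2
LAI = 1.43

1.43


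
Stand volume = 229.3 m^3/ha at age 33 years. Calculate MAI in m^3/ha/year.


Formula: MAI = Total Volume / Stand Age
MAI = 229.3 m^3/ha / 33 years
MAI = 6.95 m^3/ha/year

6.95


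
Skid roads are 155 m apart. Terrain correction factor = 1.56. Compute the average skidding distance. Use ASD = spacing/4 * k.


Formula: ASD = (spacing / 4) * correction
Uncorrected distance = spacing / 4 = 155 / 4 = 38.75 m
ASD = 38.75 * 1.56 = 60 m

60


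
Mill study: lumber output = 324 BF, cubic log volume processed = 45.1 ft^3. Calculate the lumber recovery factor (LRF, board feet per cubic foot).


Formula: LRF = Lumber Output (BF) / Log Input (ft^3)
LRF = 324 BF / 45.1 ft^3
LRF = 7.18 BF/ft^3

7.18


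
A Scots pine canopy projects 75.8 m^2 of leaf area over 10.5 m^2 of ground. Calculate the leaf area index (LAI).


Formula: LAI = total leaf area / ground area  (dimensionless)
LAI = 75.8 m^2 / 10.5 m^2
LAI = 7.22

7.22


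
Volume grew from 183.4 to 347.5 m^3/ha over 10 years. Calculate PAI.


Formula: PAI = (V_T2 - V_T1) / (T2 - T1)
Volume increment = 347.5 - 183.4 = 164.1 m^3/ha
PAI = 164.1 / 10 = 16.41 m^3/ha/year

16.41


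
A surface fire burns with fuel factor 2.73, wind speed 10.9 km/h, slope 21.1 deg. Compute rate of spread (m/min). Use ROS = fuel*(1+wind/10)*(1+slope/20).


Formula: ROS = fuel * (1 + wind/10) * (1 + slope/20)
Wind factor = 1 + 10.9/10 = 2.09
Slope factor = 1 + 21.1/20 = 2.055
ROS = 2.73 * 2.09 * 2.055 = 11.73 m/min

11.73


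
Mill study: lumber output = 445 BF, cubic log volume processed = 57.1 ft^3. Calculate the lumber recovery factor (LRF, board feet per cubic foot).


Formula: LRF = Lumber Output (BF) / Log Input (ft^3)
LRF = 445 BF / 57.1 ft^3
LRF = 7.79 BF/ft^3

7.79


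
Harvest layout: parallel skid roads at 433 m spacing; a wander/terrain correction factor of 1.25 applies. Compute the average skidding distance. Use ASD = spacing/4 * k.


Formula: ASD = (spacing / 4) * correction
Uncorrected distance = spacing / 4 = 433 / 4 = 108.25 m
ASD = 108.25 * 1.25 = 135 m

135


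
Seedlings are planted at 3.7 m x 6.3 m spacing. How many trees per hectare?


Formula: TPH = 10000 m^2/ha / (spacing_x * spacing_y)
Area per tree = 3.7 m * 6.3 m = 23.31 m^2
TPH = 10000 / 23.31 = 429 trees/ha

429


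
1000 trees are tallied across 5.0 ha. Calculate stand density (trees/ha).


Formula: Stand Density = N_trees / Area_ha
Density = 1000 trees / 5.0 ha
Density = 200 trees/ha

200


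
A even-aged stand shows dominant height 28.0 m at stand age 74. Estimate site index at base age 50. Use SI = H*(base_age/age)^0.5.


Formula: SI = H_dom * (base_age / age)^0.5
Age ratio = 50 / 74 = 0.67568
sqrt(age_ratio) = 0.82199
SI = 28.0 * 0.82199 = 23.0 m

23.0


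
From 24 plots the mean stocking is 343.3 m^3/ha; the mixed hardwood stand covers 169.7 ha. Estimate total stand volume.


Formula: Total Volume = Mean Volume per ha * Total Area
Total Volume = 343.3 m^3/ha * 169.7 ha
Total Volume = 58258 m^3

58258


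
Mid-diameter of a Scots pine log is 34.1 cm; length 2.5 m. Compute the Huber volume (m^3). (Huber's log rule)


Huber: V = Am * L,  Am = pi*(Dm/200)^2
Am = pi*(34.1/200)^2 = 0.091327 m^2
V = 0.091327*2.5 = 0.2283 m^3

0.2283


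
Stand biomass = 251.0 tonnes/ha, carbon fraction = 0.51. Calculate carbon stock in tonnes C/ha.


Formula: Carbon Stock = Biomass * Carbon Fraction
C = 251.0 t/ha * 0.51
C = 128.0 t C/ha

128.0


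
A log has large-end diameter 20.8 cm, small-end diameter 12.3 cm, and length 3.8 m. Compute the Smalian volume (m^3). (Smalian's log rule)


Smalian: V = (A1 + A2)/2 * L,  A = pi*(D/200)^2
A1 = pi*(20.8/200)^2 = 0.033979 m^2
A2 = pi*(12.3/200)^2 = 0.011882 m^2
V = (0.033979+0.011882)/2*3.8 = 0.0871 m^3

0.0871


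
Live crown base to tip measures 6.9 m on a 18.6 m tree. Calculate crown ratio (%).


Formula: Crown Ratio = (Crown Length / Total Height) * 100
CR = (6.9 m / 18.6 m) * 100
CR = 0.371 * 100 = 37.1%

37.1


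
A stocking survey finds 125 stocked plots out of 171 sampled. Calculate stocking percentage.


Formula: Stocking % = stocked plots / total plots * 100
Stocking = 125 / 171 * 100
Stocking = 0.731 * 100 = 73.1%

73.1


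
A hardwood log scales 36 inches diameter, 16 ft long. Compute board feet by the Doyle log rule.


Doyle: BF = (D - 4)^2 * L / 16
Adjusted diameter = 36 - 4 = 32 in
(D-4)^2 = 32^2 = 1024
BF = 1024 * 16 / 16 = 1024 BF

1024


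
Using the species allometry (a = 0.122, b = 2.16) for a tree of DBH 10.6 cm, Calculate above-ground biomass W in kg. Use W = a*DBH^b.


Formula: W = a * DBH^b  (allometric power law)
DBH^b = 10.6^2.16 = 163.9308
W = 0.122 * 163.9308 = 20.0 kg

20.0


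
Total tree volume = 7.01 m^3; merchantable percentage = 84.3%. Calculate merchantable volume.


Formula: MV = V_total * (merchantable_pct / 100)
Merchantable fraction = 84.3% / 100 = 0.843
MV = 7.01 m^3 * 0.843 = 5.909 m^3

5.909


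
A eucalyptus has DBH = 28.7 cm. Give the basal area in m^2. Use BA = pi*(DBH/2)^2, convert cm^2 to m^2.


Formula: BA = pi * (DBH/2)^2 / 10000  (cm^2 to m^2)
Radius = DBH/2 = 28.7/2 = 14.35 cm
BA = pi * 14.35^2 / 10000
   = 646.9246 cm^2 / 10000
   = 0.0647 m^2

0.0647


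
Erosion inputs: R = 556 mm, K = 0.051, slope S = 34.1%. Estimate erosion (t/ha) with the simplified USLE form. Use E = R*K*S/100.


Formula: E = R * K * S / 100  (simplified USLE)
R * K = 556 * 0.051 = 28.356
E = 28.356 * 34.1 / 100 = 9.67 t/ha

9.67


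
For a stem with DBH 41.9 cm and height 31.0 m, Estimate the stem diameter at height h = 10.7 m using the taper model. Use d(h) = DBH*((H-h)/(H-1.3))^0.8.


Taper: d(h) = DBH * ((H - h) / (H - 1.3))^0.8
Numerator = H - h = 31.0 - 10.7 = 20.3 m
Denominator = H - 1.3 = 31.0 - 1.3 = 29.7 m
Ratio = 20.3 / 29.7 = 0.6835
d = 41.9 * 0.6835^0.8 = 30.9 cm

30.9


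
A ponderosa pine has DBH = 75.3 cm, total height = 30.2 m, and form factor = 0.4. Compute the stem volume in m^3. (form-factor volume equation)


Formula: V = pi * (DBH/200)^2 * H * ff
Radius = DBH/200 = 75.3/200 = 0.3765 m
Radius^2 = 0.3765^2 = 0.14175225 m^2
V = pi * 0.14175225 * 30.2 * 0.4
V = 5.38 m^3

5.38


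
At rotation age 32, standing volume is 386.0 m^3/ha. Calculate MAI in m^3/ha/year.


Formula: MAI = Total Volume / Stand Age
MAI = 386.0 m^3/ha / 32 years
MAI = 12.06 m^3/ha/year

12.06


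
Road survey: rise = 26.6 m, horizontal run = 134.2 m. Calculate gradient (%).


Formula: Gradient = rise / run * 100
Gradient = 26.6 / 134.2 * 100 = 19.8%

19.8


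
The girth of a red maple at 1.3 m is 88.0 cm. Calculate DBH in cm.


Formula: DBH = C / pi
DBH = 88.0 / pi
pi = 3.14159...
DBH = 28.0 cm

28.0


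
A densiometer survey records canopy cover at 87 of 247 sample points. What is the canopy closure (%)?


Formula: Canopy closure = covered points / total points * 100
Closure = 87 / 247 * 100
Closure = 0.3522 * 100 = 35.2%

35.2


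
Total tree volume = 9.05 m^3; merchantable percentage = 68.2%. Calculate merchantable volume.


Formula: MV = V_total * (merchantable_pct / 100)
Merchantable fraction = 68.2% / 100 = 0.682
MV = 9.05 m^3 * 0.682 = 6.172 m^3

6.172


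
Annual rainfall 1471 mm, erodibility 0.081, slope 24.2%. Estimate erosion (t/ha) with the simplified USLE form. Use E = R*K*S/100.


Formula: E = R * K * S / 100  (simplified USLE)
R * K = 1471 * 0.081 = 119.151
E = 119.151 * 24.2 / 100 = 28.83 t/ha

28.83


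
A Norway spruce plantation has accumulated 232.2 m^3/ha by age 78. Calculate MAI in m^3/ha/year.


Formula: MAI = Total Volume / Stand Age
MAI = 232.2 m^3/ha / 78 years
MAI = 2.98 m^3/ha/year

2.98


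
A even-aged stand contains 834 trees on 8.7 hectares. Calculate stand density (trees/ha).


Formula: Stand Density = N_trees / Area_ha
Density = 834 trees / 8.7 ha
Density = 96 trees/ha

96
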